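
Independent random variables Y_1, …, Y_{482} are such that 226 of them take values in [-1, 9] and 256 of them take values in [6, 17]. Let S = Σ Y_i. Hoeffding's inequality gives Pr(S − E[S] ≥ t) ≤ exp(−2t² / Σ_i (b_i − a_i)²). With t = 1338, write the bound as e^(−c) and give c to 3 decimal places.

Σ(b_i − a_i)² = 226·10² + 256·11² = 53576.
c = 2t² / 53576 = 2·1338² / 53576 = 66.8301.

66.830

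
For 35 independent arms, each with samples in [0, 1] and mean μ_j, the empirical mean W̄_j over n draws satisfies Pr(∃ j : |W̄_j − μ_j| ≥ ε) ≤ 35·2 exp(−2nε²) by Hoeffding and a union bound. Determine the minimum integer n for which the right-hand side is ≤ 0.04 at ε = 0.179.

Need 2·35·exp(−2nε²) ≤ 0.04, i.e. exp(−2nε²) ≤ 0.04/70.
So 2nε² ≥ ln(70/0.04) = 7.467371.
Hence n ≥ 7.467371/(2·0.179²) = 116.528.
The smallest integer n is 117.

117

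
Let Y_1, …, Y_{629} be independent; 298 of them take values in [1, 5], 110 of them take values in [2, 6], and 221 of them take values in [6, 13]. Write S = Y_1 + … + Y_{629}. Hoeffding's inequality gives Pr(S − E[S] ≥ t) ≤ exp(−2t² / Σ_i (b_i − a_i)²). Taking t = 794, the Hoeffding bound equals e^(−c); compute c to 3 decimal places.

Σ(b_i − a_i)² = 298·4² + 110·4² + 221·7² = 17357.
c = 2t² / 17357 = 2·794² / 17357 = 72.6434.

72.643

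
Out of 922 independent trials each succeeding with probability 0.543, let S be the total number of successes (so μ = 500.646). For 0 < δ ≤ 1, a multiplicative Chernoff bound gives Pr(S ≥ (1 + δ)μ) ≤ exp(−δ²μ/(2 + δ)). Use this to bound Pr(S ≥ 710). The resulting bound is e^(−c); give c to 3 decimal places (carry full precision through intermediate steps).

Write 710 = (1 + δ)μ, so δ = 710/500.646 − 1 = 0.4181677…
Then the exponent is δ²μ/(2 + δ) = (710 − μ)² / (μ·(2 + δ)) = 36.203066.

36.203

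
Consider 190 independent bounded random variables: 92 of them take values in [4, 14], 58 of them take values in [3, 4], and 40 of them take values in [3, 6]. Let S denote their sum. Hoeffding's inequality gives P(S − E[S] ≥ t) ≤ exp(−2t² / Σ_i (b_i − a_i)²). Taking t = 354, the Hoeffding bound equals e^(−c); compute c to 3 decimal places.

Σ(b_i − a_i)² = 92·10² + 58·1² + 40·3² = 9618.
c = 2t² / 9618 = 2·354² / 9618 = 26.0586.

26.059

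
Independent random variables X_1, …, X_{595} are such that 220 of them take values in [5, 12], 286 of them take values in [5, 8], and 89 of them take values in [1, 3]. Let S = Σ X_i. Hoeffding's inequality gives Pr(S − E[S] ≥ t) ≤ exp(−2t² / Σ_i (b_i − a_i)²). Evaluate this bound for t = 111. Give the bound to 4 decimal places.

0.1657

Σ(b_i − a_i)² = 220·7² + 286·3² + 89·2² = 13710.
Exponent = 2·111² / 13710 = 1.79737.
Bound = exp(−1.79737) = 0.16573.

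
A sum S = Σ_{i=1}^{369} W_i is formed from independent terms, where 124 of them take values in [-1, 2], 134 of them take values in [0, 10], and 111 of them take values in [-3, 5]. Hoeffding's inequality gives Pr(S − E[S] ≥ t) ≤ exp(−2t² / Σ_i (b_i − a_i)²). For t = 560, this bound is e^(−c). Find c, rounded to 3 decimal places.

Σ(b_i − a_i)² = 124·3² + 134·10² + 111·8² = 21620.
c = 2t² / 21620 = 2·560² / 21620 = 29.0102.

29.010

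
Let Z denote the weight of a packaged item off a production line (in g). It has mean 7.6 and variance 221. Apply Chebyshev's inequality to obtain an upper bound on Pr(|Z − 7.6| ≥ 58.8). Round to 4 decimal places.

Chebyshev: Pr(|Z − μ| ≥ t) ≤ Var(Z)/t².
Bound = 221 / 3457.44 = 0.0639.

0.0639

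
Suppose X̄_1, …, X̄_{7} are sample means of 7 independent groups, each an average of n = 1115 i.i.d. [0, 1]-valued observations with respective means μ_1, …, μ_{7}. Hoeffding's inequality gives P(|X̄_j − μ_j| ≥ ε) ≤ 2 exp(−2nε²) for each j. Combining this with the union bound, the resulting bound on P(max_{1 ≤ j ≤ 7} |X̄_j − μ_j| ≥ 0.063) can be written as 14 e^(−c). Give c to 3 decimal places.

8.851

Union bound over the 7 events: P(max_{1 ≤ j ≤ 7} |X̄_j − μ_j| ≥ 0.063) ≤ 7·2·exp(−2nε²) = 14 exp(−2·1115·0.063²).
So c = 2·1115·0.063² = 8.8509.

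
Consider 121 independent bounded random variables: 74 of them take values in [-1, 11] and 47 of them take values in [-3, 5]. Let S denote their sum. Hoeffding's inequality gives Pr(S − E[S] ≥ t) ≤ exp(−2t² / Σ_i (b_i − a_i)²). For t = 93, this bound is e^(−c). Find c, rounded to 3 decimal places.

Σ(b_i − a_i)² = 74·12² + 47·8² = 13664.
c = 2t² / 13664 = 2·93² / 13664 = 1.2660.

1.266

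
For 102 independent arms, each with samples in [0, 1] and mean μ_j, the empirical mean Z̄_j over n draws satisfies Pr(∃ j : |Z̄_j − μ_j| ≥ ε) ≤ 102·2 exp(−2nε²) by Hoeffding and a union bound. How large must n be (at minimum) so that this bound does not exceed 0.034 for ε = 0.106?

Need 2·102·exp(−2nε²) ≤ 0.034, i.e. exp(−2nε²) ≤ 0.034/204.
So 2nε² ≥ ln(204/0.034) = 8.699515.
Hence n ≥ 8.699515/(2·0.106²) = 387.127.
The smallest integer n is 388.

388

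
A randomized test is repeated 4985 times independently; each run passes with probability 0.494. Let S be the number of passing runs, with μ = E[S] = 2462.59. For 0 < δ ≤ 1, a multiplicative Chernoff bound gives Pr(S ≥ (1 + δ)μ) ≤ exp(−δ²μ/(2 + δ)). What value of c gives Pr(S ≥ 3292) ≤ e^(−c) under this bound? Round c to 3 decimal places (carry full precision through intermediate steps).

119.543

Write 3292 = (1 + δ)μ, so δ = 3292/2462.59 − 1 = 0.3368039…
Then the exponent is δ²μ/(2 + δ) = (3292 − μ)² / (μ·(2 + δ)) = 119.542999.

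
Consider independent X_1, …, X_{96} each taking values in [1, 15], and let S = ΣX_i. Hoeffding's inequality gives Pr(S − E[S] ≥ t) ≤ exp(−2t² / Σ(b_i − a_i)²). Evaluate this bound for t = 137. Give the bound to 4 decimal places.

Σ(b_i − a_i)² = 96·(14)² = 18816.
Exponent = 2·137²/18816 = 1.9950.
Bound = exp(−1.9950) = 0.13601.

0.1360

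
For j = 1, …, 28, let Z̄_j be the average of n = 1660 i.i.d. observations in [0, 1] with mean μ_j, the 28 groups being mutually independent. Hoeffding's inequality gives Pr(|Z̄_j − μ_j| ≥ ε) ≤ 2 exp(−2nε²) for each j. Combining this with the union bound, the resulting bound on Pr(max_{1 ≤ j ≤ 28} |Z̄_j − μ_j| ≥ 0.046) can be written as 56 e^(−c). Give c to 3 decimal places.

7.025

Union bound over the 28 events: Pr(max_{1 ≤ j ≤ 28} |Z̄_j − μ_j| ≥ 0.046) ≤ 28·2·exp(−2nε²) = 56 exp(−2·1660·0.046²).
So c = 2·1660·0.046² = 7.0251.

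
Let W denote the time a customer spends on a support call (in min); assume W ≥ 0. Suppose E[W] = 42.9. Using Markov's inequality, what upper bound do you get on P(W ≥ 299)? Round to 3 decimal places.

Markov's inequality: for a non-negative random variable, P(W ≥ a) ≤ E[W]/a.
Here E[W] = 42.9 and a = 299, so the bound is 42.9/299 = 0.1435.

0.143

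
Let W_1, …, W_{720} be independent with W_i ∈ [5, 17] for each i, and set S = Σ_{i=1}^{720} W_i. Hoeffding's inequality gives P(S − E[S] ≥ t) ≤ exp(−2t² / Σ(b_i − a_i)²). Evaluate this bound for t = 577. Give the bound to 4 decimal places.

Σ(b_i − a_i)² = 720·(12)² = 103680.
Exponent = 2·577²/103680 = 6.4222.
Bound = exp(−6.4222) = 0.00163.

0.0016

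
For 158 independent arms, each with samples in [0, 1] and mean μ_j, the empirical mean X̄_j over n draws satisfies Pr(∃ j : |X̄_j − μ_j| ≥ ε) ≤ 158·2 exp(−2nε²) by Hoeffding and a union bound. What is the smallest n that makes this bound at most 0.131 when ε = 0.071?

Need 2·158·exp(−2nε²) ≤ 0.131, i.e. exp(−2nε²) ≤ 0.131/316.
So 2nε² ≥ ln(316/0.131) = 7.788300.
Hence n ≥ 7.788300/(2·0.071²) = 772.496.
The smallest integer n is 773.

773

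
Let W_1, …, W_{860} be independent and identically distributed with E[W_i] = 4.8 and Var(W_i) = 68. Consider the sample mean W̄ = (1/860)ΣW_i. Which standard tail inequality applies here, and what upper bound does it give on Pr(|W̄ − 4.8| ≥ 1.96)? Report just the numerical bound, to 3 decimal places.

With mean and variance of each term known, Chebyshev's inequality bounds the deviation of the sum (or sample mean).
Var(W̄) = Var(W_i)/n = 68/860 = 0.07907.
Chebyshev: Pr(|W̄ − 4.8| ≥ 1.96) ≤ Var(W̄)/(1.96)² = 68/(860·1.96²) = 0.0206.

0.021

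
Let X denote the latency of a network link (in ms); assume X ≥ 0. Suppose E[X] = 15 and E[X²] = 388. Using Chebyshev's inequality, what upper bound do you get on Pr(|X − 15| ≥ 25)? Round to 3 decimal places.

Var(X) = E[X²] − (E[X])² = 388 − 225 = 163.
Chebyshev's inequality: Pr(|X − μ| ≥ t) ≤ Var(X)/t² = 163/625 = 0.2608.

0.261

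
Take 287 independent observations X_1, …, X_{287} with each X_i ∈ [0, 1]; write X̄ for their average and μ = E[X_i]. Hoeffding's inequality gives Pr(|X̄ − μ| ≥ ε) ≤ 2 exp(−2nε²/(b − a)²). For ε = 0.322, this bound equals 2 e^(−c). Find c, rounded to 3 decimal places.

c = 2nε²/(b − a)² = 2·287·0.322² / 1² = 59.5146.

59.515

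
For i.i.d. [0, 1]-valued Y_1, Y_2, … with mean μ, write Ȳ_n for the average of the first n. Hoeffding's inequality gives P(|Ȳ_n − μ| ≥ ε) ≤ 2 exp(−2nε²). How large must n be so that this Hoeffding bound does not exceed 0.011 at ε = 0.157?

106

Require 2·exp(−2nε²) ≤ 0.011, i.e. 2nε² ≥ ln(2/0.011) = 5.203007.
So n ≥ 5.203007 / (2·0.157²) = 105.542.
The smallest integer n is 106.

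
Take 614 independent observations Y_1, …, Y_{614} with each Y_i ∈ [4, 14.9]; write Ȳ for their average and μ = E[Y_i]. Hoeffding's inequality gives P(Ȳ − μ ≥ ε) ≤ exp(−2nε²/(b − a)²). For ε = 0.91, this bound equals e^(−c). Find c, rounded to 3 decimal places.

8.559

c = 2nε²/(b − a)² = 2·614·0.91² / 10.9² = 8.5591.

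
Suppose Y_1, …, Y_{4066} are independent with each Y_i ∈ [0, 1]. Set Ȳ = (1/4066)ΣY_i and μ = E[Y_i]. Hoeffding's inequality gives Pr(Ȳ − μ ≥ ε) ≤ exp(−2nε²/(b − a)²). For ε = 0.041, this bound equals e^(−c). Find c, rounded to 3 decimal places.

c = 2nε²/(b − a)² = 2·4066·0.041² / 1² = 13.6699.

13.670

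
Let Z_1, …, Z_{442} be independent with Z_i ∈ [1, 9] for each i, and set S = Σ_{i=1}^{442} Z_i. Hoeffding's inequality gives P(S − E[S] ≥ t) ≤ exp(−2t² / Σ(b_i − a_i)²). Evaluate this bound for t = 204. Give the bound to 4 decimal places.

Σ(b_i − a_i)² = 442·(8)² = 28288.
Exponent = 2·204²/28288 = 2.9423.
Bound = exp(−2.9423) = 0.05274.

0.0527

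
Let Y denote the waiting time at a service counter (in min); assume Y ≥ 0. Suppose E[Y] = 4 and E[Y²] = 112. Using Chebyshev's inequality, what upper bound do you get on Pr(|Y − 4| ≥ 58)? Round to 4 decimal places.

0.0285

Var(Y) = E[Y²] − (E[Y])² = 112 − 16 = 96.
Chebyshev's inequality: Pr(|Y − μ| ≥ t) ≤ Var(Y)/t² = 96/3364 = 0.0285.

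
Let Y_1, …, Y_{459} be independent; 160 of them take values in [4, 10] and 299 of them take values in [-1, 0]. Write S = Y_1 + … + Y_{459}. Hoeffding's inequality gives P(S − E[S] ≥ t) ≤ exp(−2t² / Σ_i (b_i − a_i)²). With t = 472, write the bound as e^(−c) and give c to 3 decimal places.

Σ(b_i − a_i)² = 160·6² + 299·1² = 6059.
c = 2t² / 6059 = 2·472² / 6059 = 73.5382.

73.538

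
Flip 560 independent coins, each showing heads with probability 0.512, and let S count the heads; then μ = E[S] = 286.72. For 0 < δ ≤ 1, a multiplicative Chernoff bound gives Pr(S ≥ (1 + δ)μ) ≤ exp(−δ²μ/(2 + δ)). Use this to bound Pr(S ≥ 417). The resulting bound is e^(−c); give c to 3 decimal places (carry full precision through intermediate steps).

24.119

Write 417 = (1 + δ)μ, so δ = 417/286.72 − 1 = 0.4543806…
Then the exponent is δ²μ/(2 + δ) = (417 − μ)² / (μ·(2 + δ)) = 24.118795.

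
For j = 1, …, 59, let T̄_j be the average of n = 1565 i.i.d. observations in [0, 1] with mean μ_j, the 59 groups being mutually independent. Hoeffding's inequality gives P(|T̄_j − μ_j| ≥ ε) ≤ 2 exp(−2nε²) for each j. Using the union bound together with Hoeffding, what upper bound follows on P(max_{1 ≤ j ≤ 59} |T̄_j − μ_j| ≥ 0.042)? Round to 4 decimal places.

0.4721

Per-experiment Hoeffding bound: 2·exp(−2·1565·0.042²) = 2·exp(−5.52132) = 0.0080011.
Union bound over 59 events: 59·0.0080011 = 0.47207.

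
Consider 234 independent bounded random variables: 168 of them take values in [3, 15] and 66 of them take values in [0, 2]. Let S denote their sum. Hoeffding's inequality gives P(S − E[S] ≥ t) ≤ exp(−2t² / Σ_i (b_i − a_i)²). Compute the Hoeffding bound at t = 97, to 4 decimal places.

0.4633

Σ(b_i − a_i)² = 168·12² + 66·2² = 24456.
Exponent = 2·97² / 24456 = 0.76946.
Bound = exp(−0.76946) = 0.46326.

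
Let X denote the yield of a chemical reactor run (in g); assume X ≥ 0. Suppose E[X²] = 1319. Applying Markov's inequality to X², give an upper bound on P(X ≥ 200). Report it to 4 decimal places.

0.0330

Since X ≥ 0, the event {X ≥ 200} is the same as {X² ≥ 40000}.
Markov's inequality applied to X² gives P(X² ≥ 40000) ≤ E[X²]/40000 = 1319/40000 = 0.0330.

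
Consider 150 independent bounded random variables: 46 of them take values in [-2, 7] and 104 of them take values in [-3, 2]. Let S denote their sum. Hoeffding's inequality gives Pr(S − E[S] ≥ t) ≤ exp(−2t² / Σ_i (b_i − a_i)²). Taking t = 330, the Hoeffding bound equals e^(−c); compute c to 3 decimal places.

Σ(b_i − a_i)² = 46·9² + 104·5² = 6326.
c = 2t² / 6326 = 2·330² / 6326 = 34.4293.

34.429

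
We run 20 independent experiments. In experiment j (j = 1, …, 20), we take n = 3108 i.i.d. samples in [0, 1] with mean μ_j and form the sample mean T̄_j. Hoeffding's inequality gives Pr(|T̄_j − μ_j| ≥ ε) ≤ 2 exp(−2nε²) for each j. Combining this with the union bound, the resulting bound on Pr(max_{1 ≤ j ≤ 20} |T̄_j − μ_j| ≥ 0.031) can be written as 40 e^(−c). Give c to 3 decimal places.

Union bound over the 20 events: Pr(max_{1 ≤ j ≤ 20} |T̄_j − μ_j| ≥ 0.031) ≤ 20·2·exp(−2nε²) = 40 exp(−2·3108·0.031²).
So c = 2·3108·0.031² = 5.9736.

5.974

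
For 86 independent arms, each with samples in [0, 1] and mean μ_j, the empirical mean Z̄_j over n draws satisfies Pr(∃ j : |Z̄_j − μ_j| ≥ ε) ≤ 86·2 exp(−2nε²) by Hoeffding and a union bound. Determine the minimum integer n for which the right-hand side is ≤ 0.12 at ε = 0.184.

108

Need 2·86·exp(−2nε²) ≤ 0.12, i.e. exp(−2nε²) ≤ 0.12/172.
So 2nε² ≥ ln(172/0.12) = 7.267758.
Hence n ≥ 7.267758/(2·0.184²) = 107.333.
The smallest integer n is 108.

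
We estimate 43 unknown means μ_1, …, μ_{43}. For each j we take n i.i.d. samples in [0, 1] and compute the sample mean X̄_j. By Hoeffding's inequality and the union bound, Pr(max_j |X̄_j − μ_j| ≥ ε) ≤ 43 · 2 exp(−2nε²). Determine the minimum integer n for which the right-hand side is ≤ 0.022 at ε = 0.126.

261

Need 2·43·exp(−2nε²) ≤ 0.022, i.e. exp(−2nε²) ≤ 0.022/86.
So 2nε² ≥ ln(86/0.022) = 8.271060.
Hence n ≥ 8.271060/(2·0.126²) = 260.489.
The smallest integer n is 261.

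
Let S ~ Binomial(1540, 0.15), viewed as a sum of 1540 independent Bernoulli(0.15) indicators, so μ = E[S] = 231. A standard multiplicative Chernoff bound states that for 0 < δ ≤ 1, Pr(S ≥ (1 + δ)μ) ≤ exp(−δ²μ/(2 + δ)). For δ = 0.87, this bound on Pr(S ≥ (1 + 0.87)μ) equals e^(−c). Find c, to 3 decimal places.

60.921

c = δ²μ/(2 + δ) = 0.87²·231/(2 + 0.87) = 60.9212.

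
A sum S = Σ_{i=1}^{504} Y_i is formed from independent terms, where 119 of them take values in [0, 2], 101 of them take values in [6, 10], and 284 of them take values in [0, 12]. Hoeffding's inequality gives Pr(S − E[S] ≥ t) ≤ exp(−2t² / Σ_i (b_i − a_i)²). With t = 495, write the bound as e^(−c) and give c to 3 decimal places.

Σ(b_i − a_i)² = 119·2² + 101·4² + 284·12² = 42988.
c = 2t² / 42988 = 2·495² / 42988 = 11.3997.

11.400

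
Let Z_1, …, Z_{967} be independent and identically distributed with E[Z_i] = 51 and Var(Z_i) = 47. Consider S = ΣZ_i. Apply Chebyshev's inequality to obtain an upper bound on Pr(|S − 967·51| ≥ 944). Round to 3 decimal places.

0.051

Var(S) = n·Var(Z_i) = 967·47 = 45449.
Chebyshev: Pr(|S − 967·51| ≥ 944) ≤ Var(S)/944² = 45449/891136 = 0.0510.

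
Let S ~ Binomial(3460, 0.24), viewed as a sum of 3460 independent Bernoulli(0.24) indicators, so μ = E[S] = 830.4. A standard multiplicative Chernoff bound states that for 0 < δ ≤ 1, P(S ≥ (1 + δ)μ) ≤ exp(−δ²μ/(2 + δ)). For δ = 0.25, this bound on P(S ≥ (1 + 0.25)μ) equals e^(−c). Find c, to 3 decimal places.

c = δ²μ/(2 + δ) = 0.25²·830.4/(2 + 0.25) = 23.0667.

23.067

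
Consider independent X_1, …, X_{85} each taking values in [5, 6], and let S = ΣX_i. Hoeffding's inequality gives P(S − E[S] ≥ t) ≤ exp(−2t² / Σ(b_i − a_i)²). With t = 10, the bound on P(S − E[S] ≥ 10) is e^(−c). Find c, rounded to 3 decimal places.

Σ(b_i − a_i)² = 85·(1)² = 85.
c = 2t²/85 = 2·10²/85 = 2.3529.

2.353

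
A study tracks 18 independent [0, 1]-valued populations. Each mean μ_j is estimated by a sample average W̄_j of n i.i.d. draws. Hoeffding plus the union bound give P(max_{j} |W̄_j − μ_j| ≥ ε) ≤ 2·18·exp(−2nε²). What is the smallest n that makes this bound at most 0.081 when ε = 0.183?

Need 2·18·exp(−2nε²) ≤ 0.081, i.e. exp(−2nε²) ≤ 0.081/36.
So 2nε² ≥ ln(36/0.081) = 6.096825.
Hence n ≥ 6.096825/(2·0.183²) = 91.027.
The smallest integer n is 92.

92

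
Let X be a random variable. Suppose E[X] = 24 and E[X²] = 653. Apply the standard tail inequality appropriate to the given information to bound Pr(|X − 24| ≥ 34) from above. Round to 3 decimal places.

The first two moments determine the variance, so Chebyshev's inequality is the sharpest standard bound available.
Var(X) = E[X²] − (E[X])² = 653 − 576 = 77.
Chebyshev's inequality: Pr(|X − μ| ≥ t) ≤ Var(X)/t² = 77/1156 = 0.0666.

0.067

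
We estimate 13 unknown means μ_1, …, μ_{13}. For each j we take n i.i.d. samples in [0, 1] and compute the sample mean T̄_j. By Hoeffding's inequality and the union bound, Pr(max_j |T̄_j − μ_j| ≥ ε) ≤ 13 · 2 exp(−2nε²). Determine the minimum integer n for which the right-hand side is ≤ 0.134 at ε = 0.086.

Need 2·13·exp(−2nε²) ≤ 0.134, i.e. exp(−2nε²) ≤ 0.134/26.
So 2nε² ≥ ln(26/0.134) = 5.268012.
Hence n ≥ 5.268012/(2·0.086²) = 356.139.
The smallest integer n is 357.

357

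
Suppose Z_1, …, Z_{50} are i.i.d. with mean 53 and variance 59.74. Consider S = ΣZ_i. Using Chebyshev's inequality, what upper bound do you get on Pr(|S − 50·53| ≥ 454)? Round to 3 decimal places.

Var(S) = n·Var(Z_i) = 50·59.74 = 2987.
Chebyshev: Pr(|S − 50·53| ≥ 454) ≤ Var(S)/454² = 2987/206116 = 0.0145.

0.014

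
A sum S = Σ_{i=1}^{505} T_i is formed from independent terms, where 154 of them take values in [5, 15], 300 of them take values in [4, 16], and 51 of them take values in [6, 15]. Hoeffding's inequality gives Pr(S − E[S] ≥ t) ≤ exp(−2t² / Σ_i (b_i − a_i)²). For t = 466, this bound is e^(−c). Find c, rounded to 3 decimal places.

Σ(b_i − a_i)² = 154·10² + 300·12² + 51·9² = 62731.
c = 2t² / 62731 = 2·466² / 62731 = 6.9234.

6.923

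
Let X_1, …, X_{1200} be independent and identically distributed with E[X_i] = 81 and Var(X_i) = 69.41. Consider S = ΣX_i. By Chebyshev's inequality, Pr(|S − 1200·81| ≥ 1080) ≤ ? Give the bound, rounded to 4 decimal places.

Var(S) = n·Var(X_i) = 1200·69.41 = 83292.
Chebyshev: Pr(|S − 1200·81| ≥ 1080) ≤ Var(S)/1080² = 83292/1166400 = 0.0714.

0.0714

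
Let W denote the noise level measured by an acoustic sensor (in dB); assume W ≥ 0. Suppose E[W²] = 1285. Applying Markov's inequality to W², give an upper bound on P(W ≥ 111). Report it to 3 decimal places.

Since W ≥ 0, the event {W ≥ 111} is the same as {W² ≥ 12321}.
Markov's inequality applied to W² gives P(W² ≥ 12321) ≤ E[W²]/12321 = 1285/12321 = 0.1043.

0.104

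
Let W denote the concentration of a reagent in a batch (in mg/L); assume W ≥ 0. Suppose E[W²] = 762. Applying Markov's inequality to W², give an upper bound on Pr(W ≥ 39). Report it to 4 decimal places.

Since W ≥ 0, the event {W ≥ 39} is the same as {W² ≥ 1521}.
Markov's inequality applied to W² gives Pr(W² ≥ 1521) ≤ E[W²]/1521 = 762/1521 = 0.5010.

0.5010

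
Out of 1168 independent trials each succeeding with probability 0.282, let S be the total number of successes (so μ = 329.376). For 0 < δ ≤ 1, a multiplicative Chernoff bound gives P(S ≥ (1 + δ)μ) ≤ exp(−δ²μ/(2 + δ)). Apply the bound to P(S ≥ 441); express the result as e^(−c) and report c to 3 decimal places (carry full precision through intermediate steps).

Write 441 = (1 + δ)μ, so δ = 441/329.376 − 1 = 0.3388954…
Then the exponent is δ²μ/(2 + δ) = (441 − μ)² / (μ·(2 + δ)) = 16.173813.

16.174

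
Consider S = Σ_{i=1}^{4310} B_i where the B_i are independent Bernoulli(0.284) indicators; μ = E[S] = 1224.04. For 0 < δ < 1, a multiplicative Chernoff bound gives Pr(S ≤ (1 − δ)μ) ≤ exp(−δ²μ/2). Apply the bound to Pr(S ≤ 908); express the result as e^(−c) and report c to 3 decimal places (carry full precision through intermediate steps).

Write 908 = (1 − δ)μ, so δ = 1 − 908/1224.04 = 0.2581942…
Then the exponent is δ²μ/2 = (μ − 908)²/(2μ) = 40.799844.

40.800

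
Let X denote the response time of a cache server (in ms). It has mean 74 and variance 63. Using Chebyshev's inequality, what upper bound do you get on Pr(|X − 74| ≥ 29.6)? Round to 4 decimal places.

Chebyshev: Pr(|X − μ| ≥ t) ≤ Var(X)/t².
Bound = 63 / 876.16 = 0.0719.

0.0719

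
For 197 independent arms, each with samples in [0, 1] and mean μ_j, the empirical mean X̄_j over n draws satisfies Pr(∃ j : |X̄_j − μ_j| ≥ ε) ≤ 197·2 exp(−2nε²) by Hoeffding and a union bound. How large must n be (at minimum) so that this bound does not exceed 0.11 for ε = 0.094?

Need 2·197·exp(−2nε²) ≤ 0.11, i.e. exp(−2nε²) ≤ 0.11/394.
So 2nε² ≥ ln(394/0.11) = 8.183626.
Hence n ≥ 8.183626/(2·0.094²) = 463.084.
The smallest integer n is 464.

464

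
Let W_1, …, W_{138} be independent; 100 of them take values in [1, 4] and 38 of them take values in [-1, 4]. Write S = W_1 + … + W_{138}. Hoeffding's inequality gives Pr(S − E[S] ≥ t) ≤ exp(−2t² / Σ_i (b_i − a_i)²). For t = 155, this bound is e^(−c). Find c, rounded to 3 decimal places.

Σ(b_i − a_i)² = 100·3² + 38·5² = 1850.
c = 2t² / 1850 = 2·155² / 1850 = 25.9730.

25.973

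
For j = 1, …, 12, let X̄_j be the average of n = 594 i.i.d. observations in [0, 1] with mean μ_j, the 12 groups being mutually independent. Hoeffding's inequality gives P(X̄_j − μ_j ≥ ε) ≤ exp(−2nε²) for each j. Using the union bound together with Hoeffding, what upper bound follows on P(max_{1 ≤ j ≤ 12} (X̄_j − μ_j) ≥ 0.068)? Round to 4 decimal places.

0.0494

Per-experiment Hoeffding bound: exp(−2·594·0.068²) = exp(−5.49331) = 0.0041142.
Union bound over 12 events: 12·0.0041142 = 0.04937.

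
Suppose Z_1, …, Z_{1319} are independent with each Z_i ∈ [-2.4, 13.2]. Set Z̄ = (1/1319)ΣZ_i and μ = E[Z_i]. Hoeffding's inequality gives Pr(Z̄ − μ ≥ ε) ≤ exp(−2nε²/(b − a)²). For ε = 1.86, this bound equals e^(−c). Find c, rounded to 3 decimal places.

37.502

c = 2nε²/(b − a)² = 2·1319·1.86² / 15.6² = 37.5017.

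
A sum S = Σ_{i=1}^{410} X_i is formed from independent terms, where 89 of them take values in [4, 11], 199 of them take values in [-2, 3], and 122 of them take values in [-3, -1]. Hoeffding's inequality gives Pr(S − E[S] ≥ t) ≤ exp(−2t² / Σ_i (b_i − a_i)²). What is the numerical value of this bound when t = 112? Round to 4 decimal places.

Σ(b_i − a_i)² = 89·7² + 199·5² + 122·2² = 9824.
Exponent = 2·112² / 9824 = 2.55375.
Bound = exp(−2.55375) = 0.07779.

0.0778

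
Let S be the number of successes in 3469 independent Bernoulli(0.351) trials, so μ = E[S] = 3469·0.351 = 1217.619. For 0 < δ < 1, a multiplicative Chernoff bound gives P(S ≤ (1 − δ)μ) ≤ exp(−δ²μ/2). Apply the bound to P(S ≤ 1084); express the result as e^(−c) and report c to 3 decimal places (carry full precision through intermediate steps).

Write 1084 = (1 − δ)μ, so δ = 1 − 1084/1217.619 = 0.1097379…
Then the exponent is δ²μ/2 = (μ − 1084)²/(2μ) = 7.331537.

7.332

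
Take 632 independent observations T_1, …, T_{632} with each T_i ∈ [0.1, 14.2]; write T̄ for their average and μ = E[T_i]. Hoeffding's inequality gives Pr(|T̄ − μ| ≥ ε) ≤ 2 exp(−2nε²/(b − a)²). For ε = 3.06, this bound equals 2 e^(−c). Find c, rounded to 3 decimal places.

59.532

c = 2nε²/(b − a)² = 2·632·3.06² / 14.1² = 59.5322.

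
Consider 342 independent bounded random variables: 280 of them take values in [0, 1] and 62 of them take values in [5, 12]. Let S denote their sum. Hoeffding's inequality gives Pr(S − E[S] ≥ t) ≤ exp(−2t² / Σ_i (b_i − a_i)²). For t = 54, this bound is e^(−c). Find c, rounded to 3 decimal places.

Σ(b_i − a_i)² = 280·1² + 62·7² = 3318.
c = 2t² / 3318 = 2·54² / 3318 = 1.7577.

1.758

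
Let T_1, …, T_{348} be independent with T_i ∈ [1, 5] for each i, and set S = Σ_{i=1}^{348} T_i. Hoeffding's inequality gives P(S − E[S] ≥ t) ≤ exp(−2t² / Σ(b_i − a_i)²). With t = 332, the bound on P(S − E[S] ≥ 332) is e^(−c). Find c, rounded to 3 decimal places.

Σ(b_i − a_i)² = 348·(4)² = 5568.
c = 2t²/5568 = 2·332²/5568 = 39.5920.

39.592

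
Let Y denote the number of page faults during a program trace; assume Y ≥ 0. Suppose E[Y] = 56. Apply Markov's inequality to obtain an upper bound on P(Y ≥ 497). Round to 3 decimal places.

Markov's inequality: for a non-negative random variable, P(Y ≥ a) ≤ E[Y]/a.
Here E[Y] = 56 and a = 497, so the bound is 56/497 = 0.1127.

0.113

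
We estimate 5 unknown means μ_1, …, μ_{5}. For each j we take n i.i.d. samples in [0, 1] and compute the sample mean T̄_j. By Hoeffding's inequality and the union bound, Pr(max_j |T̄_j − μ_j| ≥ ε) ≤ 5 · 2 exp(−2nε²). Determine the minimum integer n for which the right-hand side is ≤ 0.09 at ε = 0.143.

116

Need 2·5·exp(−2nε²) ≤ 0.09, i.e. exp(−2nε²) ≤ 0.09/10.
So 2nε² ≥ ln(10/0.09) = 4.710531.
Hence n ≥ 4.710531/(2·0.143²) = 115.178.
The smallest integer n is 116.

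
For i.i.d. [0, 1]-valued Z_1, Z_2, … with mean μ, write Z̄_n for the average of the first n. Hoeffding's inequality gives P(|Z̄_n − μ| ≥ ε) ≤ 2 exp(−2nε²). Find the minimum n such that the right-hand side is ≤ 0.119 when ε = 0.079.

227

Require 2·exp(−2nε²) ≤ 0.119, i.e. 2nε² ≥ ln(2/0.119) = 2.821779.
So n ≥ 2.821779 / (2·0.079²) = 226.068.
The smallest integer n is 227.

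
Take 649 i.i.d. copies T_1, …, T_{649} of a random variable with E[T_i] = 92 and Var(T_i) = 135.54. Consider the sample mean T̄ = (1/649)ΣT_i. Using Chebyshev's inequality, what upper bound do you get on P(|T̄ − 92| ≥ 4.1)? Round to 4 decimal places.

Var(T̄) = Var(T_i)/n = 135.54/649 = 0.20884.
Chebyshev: P(|T̄ − 92| ≥ 4.1) ≤ Var(T̄)/(4.1)² = 135.54/(649·4.1²) = 0.0124.

0.0124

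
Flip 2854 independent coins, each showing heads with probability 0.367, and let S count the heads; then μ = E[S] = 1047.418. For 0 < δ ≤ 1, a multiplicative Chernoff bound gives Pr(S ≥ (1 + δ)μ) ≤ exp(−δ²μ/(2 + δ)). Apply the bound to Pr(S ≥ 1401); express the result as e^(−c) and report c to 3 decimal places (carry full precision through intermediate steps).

51.062

Write 1401 = (1 + δ)μ, so δ = 1401/1047.418 − 1 = 0.3375749…
Then the exponent is δ²μ/(2 + δ) = (1401 − μ)² / (μ·(2 + δ)) = 51.061637.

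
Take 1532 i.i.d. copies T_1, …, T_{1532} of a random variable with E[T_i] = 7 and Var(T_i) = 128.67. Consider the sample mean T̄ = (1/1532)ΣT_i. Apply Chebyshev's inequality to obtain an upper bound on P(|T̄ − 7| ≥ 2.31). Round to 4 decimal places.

Var(T̄) = Var(T_i)/n = 128.67/1532 = 0.083988.
Chebyshev: P(|T̄ − 7| ≥ 2.31) ≤ Var(T̄)/(2.31)² = 128.67/(1532·2.31²) = 0.0157.

0.0157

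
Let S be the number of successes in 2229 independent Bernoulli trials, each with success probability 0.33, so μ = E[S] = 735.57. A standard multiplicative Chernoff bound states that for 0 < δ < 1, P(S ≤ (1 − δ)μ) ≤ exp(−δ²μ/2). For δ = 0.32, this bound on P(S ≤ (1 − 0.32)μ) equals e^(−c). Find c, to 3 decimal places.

c = δ²μ/2 = 0.32²·735.57/2 = 37.6612.

37.661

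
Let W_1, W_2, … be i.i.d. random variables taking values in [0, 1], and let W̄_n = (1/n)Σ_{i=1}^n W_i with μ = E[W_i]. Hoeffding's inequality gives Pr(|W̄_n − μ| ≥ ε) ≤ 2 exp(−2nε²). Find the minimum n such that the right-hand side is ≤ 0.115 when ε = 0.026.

Require 2·exp(−2nε²) ≤ 0.115, i.e. 2nε² ≥ ln(2/0.115) = 2.855970.
So n ≥ 2.855970 / (2·0.026²) = 2112.404.
The smallest integer n is 2113.

2113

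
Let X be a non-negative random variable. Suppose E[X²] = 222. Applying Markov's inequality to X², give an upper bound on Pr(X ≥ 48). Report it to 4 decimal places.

0.0964

Since X ≥ 0, the event {X ≥ 48} is the same as {X² ≥ 2304}.
Markov's inequality applied to X² gives Pr(X² ≥ 2304) ≤ E[X²]/2304 = 222/2304 = 0.0964.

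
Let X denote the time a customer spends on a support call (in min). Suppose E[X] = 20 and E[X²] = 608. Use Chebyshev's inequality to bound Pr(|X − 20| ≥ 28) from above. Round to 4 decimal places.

Var(X) = E[X²] − (E[X])² = 608 − 400 = 208.
Chebyshev's inequality: Pr(|X − μ| ≥ t) ≤ Var(X)/t² = 208/784 = 0.2653.

0.2653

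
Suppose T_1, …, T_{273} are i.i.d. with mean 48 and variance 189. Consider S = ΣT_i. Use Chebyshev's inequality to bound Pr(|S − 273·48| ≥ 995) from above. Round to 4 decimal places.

Var(S) = n·Var(T_i) = 273·189 = 51597.
Chebyshev: Pr(|S − 273·48| ≥ 995) ≤ Var(S)/995² = 51597/990025 = 0.0521.

0.0521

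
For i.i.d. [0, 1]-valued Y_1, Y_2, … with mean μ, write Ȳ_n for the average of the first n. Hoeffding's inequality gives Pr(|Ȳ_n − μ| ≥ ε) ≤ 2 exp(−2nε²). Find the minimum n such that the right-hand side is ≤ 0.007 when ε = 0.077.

477

Require 2·exp(−2nε²) ≤ 0.007, i.e. 2nε² ≥ ln(2/0.007) = 5.654992.
So n ≥ 5.654992 / (2·0.077²) = 476.893.
The smallest integer n is 477.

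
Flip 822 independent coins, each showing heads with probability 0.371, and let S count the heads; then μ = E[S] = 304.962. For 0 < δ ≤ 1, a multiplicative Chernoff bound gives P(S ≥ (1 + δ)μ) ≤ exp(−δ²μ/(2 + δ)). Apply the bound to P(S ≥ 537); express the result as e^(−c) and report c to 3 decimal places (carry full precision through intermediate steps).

63.948

Write 537 = (1 + δ)μ, so δ = 537/304.962 − 1 = 0.7608751…
Then the exponent is δ²μ/(2 + δ) = (537 − μ)² / (μ·(2 + δ)) = 63.947819.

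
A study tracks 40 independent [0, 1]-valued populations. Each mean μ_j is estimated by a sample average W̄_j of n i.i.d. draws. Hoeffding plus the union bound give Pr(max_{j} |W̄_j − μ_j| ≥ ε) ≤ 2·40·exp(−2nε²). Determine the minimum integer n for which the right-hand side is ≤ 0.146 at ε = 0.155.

Need 2·40·exp(−2nε²) ≤ 0.146, i.e. exp(−2nε²) ≤ 0.146/80.
So 2nε² ≥ ln(80/0.146) = 6.306175.
Hence n ≥ 6.306175/(2·0.155²) = 131.242.
The smallest integer n is 132.

132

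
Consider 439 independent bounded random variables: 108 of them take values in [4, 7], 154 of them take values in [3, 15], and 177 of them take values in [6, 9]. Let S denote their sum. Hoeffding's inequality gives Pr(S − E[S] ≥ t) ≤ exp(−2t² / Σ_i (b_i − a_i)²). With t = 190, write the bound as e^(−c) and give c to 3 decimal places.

2.918

Σ(b_i − a_i)² = 108·3² + 154·12² + 177·3² = 24741.
c = 2t² / 24741 = 2·190² / 24741 = 2.9182.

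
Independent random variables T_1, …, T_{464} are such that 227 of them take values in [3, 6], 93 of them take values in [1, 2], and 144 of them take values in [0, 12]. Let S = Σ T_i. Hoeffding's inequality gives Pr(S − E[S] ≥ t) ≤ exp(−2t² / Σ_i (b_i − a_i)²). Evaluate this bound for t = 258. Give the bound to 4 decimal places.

Σ(b_i − a_i)² = 227·3² + 93·1² + 144·12² = 22872.
Exponent = 2·258² / 22872 = 5.82057.
Bound = exp(−5.82057) = 0.00297.

0.0030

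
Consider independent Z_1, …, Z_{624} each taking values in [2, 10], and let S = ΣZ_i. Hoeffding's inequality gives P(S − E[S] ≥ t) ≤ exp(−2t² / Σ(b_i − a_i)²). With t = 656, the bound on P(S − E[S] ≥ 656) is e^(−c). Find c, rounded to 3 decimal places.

21.551

Σ(b_i − a_i)² = 624·(8)² = 39936.
c = 2t²/39936 = 2·656²/39936 = 21.5513.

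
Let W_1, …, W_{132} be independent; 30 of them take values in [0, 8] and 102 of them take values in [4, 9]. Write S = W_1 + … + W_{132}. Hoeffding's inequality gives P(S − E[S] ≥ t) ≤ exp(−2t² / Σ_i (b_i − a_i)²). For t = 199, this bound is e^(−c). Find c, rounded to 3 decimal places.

17.719

Σ(b_i − a_i)² = 30·8² + 102·5² = 4470.
c = 2t² / 4470 = 2·199² / 4470 = 17.7186.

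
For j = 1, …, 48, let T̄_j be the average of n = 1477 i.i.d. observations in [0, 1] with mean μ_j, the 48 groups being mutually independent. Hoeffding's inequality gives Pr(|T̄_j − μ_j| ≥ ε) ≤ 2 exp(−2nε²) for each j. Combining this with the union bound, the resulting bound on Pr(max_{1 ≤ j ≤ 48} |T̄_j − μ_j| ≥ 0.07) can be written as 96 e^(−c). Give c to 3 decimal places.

14.475

Union bound over the 48 events: Pr(max_{1 ≤ j ≤ 48} |T̄_j − μ_j| ≥ 0.07) ≤ 48·2·exp(−2nε²) = 96 exp(−2·1477·0.07²).
So c = 2·1477·0.07² = 14.4746.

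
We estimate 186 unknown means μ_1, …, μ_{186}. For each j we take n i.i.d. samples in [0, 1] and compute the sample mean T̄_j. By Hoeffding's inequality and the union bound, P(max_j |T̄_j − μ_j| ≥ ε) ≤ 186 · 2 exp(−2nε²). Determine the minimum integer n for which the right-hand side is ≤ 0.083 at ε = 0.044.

2172

Need 2·186·exp(−2nε²) ≤ 0.083, i.e. exp(−2nε²) ≤ 0.083/372.
So 2nε² ≥ ln(372/0.083) = 8.407809.
Hence n ≥ 8.407809/(2·0.044²) = 2171.438.
The smallest integer n is 2172.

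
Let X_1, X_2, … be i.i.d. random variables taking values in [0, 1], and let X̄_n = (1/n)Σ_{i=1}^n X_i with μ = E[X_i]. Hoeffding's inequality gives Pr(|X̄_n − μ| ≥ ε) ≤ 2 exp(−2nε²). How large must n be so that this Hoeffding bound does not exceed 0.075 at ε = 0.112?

131

Require 2·exp(−2nε²) ≤ 0.075, i.e. 2nε² ≥ ln(2/0.075) = 3.283414.
So n ≥ 3.283414 / (2·0.112²) = 130.876.
The smallest integer n is 131.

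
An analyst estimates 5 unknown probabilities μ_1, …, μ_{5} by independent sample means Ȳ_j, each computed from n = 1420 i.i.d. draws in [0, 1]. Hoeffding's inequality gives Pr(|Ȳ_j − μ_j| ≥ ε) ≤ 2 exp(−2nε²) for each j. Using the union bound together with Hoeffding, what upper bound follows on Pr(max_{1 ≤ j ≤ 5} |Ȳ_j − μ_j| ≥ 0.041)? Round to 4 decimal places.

0.0845

Per-experiment Hoeffding bound: 2·exp(−2·1420·0.041²) = 2·exp(−4.77404) = 0.016892.
Union bound over 5 events: 5·0.016892 = 0.08446.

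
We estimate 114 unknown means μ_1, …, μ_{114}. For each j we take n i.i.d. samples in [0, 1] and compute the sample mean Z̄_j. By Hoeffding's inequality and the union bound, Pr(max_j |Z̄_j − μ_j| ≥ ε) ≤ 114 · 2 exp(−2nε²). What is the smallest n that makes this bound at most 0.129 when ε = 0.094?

Need 2·114·exp(−2nε²) ≤ 0.129, i.e. exp(−2nε²) ≤ 0.129/228.
So 2nε² ≥ ln(228/0.129) = 7.477289.
Hence n ≥ 7.477289/(2·0.094²) = 423.115.
The smallest integer n is 424.

424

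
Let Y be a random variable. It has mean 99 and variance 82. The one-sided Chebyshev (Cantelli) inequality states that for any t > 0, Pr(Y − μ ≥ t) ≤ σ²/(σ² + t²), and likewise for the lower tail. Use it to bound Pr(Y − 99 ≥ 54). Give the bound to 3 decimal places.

0.027

Here σ² = 82 and t = 54, so σ² + t² = 2998.
Cantelli's bound: 82/2998 = 0.0274.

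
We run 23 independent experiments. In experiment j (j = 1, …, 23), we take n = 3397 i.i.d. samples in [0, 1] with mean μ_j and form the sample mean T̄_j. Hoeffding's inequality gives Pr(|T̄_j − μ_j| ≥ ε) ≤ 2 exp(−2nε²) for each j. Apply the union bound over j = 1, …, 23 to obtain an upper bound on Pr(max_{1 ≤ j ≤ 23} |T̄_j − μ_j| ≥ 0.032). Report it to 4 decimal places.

0.0438

Per-experiment Hoeffding bound: 2·exp(−2·3397·0.032²) = 2·exp(−6.95706) = 0.0019038.
Union bound over 23 events: 23·0.0019038 = 0.04379.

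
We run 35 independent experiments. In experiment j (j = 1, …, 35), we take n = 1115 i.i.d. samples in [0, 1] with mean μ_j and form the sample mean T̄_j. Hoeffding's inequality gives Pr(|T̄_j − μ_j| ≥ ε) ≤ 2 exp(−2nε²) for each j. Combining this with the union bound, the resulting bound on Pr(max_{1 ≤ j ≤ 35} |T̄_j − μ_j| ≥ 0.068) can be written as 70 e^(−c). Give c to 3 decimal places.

10.312

Union bound over the 35 events: Pr(max_{1 ≤ j ≤ 35} |T̄_j − μ_j| ≥ 0.068) ≤ 35·2·exp(−2nε²) = 70 exp(−2·1115·0.068²).
So c = 2·1115·0.068² = 10.3115.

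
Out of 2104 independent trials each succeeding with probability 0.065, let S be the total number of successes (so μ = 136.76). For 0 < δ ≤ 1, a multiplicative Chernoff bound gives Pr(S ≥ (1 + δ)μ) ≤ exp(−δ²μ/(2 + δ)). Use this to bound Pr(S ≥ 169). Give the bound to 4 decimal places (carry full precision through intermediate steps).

Write 169 = (1 + δ)μ, so δ = 169/136.76 − 1 = 0.2357414…
Then the exponent is δ²μ/(2 + δ) = (169 − μ)² / (μ·(2 + δ)) = 3.399456.
Bound = exp(−3.399456) = 0.03339.

0.0334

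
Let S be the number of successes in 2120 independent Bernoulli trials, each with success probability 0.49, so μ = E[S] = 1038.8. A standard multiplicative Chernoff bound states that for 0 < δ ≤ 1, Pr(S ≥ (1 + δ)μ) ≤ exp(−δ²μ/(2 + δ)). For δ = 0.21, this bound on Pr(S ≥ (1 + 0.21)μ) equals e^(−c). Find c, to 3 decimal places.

20.729

c = δ²μ/(2 + δ) = 0.21²·1038.8/(2 + 0.21) = 20.7290.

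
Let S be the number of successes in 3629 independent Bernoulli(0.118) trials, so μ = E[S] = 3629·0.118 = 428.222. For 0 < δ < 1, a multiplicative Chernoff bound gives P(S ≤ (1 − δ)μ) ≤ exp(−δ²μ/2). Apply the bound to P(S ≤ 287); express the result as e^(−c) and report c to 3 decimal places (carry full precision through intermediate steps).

Write 287 = (1 − δ)μ, so δ = 1 − 287/428.222 = 0.3297869…
Then the exponent is δ²μ/2 = (μ − 287)²/(2μ) = 23.286582.

23.287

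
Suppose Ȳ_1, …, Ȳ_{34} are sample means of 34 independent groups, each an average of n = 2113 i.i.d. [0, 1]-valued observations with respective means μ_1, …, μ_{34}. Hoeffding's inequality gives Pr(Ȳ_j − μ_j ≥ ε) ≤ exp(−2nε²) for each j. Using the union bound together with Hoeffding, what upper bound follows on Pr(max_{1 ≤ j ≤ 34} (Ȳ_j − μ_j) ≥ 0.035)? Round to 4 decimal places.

Per-experiment Hoeffding bound: exp(−2·2113·0.035²) = exp(−5.17685) = 0.0056458.
Union bound over 34 events: 34·0.0056458 = 0.19196.

0.1920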